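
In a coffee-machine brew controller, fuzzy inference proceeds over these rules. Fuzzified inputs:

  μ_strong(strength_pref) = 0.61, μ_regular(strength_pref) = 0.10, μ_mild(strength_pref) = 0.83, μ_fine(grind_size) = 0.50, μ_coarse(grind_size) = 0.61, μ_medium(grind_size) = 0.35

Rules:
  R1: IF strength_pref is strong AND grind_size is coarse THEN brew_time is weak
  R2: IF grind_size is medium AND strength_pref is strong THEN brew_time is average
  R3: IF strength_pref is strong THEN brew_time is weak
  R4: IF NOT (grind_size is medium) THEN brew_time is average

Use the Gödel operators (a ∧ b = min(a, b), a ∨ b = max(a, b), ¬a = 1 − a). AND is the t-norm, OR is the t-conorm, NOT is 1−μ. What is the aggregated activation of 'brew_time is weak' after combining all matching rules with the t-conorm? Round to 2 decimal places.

R1: strong=0.61, coarse=0.61; AND[min(a, b)] → w = 0.61
R2: medium=0.35, strong=0.61; AND[min(a, b)] → w = 0.35
R3: strong=0.61 → w = 0.61
R4: ¬medium=1−0.35=0.65 → w = 0.65
Rules with consequent 'weak': {R1, R3} → strengths 0.61, 0.61
Aggregate via t-conorm [max(a, b)]: 0.61

0.61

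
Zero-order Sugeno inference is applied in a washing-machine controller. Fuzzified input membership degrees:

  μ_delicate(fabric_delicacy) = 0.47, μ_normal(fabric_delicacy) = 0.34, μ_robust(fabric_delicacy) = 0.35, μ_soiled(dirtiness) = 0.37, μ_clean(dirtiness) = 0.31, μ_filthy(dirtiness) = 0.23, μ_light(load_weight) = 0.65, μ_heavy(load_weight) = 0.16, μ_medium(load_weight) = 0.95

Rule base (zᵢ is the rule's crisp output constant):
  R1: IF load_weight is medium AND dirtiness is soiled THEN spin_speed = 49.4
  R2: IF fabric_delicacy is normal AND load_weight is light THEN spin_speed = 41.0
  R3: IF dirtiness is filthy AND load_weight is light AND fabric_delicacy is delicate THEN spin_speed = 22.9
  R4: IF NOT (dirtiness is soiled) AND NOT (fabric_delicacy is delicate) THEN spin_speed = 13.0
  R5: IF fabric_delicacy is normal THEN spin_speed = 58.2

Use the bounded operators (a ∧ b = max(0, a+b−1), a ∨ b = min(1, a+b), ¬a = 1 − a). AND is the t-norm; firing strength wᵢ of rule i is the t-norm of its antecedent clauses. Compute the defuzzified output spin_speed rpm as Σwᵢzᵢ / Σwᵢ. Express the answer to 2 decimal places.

45.95

R1 (z=49.4): medium=0.95, soiled=0.37; AND[max(0, a+b−1)] → w = 0.32
R2 (z=41.0): normal=0.34, light=0.65; AND[max(0, a+b−1)] → w = 0.00
R3 (z=22.9): filthy=0.23, light=0.65, delicate=0.47; AND[max(0, a+b−1)] → w = 0.00
R4 (z=13.0): ¬soiled=1−0.37=0.63, ¬delicate=1−0.47=0.53; AND[max(0, a+b−1)] → w = 0.16
R5 (z=58.2): normal=0.34 → w = 0.34
Weighted average = (0.32·49.4 + 0.00·41.0 + 0.00·22.9 + 0.16·13.0 + 0.34·58.2) / (0.32 + 0.00 + 0.00 + 0.16 + 0.34)
  = 37.6760 / 0.8200 = 45.95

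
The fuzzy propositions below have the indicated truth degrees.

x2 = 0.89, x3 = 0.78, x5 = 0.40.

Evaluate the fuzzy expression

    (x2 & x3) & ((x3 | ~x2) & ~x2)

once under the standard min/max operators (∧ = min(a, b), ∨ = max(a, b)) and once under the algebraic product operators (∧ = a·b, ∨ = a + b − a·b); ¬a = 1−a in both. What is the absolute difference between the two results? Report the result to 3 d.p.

Under standard min/max:
  x2 & x3 = min(a, b) on (0.89, 0.78) = 0.78
  ~x2 = 1 − 0.89 = 0.11
  x3 | ~x2 = max(a, b) on (0.78, 0.11) = 0.78
  ~x2 = 1 − 0.89 = 0.11
  (x3 | ~x2) & ~x2 = min(a, b) on (0.78, 0.11) = 0.11
  (x2 & x3) & ((x3 | ~x2) & ~x2) = min(a, b) on (0.78, 0.11) = 0.11
  → value = 0.1100
Under algebraic product:
  x2 & x3 = a·b on (0.8900, 0.7800) = 0.6942
  ~x2 = 1 − 0.8900 = 0.1100
  x3 | ~x2 = a + b − a·b on (0.7800, 0.1100) = 0.8042
  ~x2 = 1 − 0.8900 = 0.1100
  (x3 | ~x2) & ~x2 = a·b on (0.8042, 0.1100) = 0.0885
  (x2 & x3) & ((x3 | ~x2) & ~x2) = a·b on (0.6942, 0.0885) = 0.0614
  → value = 0.0614
|0.1100 − 0.0614| = 0.049

0.049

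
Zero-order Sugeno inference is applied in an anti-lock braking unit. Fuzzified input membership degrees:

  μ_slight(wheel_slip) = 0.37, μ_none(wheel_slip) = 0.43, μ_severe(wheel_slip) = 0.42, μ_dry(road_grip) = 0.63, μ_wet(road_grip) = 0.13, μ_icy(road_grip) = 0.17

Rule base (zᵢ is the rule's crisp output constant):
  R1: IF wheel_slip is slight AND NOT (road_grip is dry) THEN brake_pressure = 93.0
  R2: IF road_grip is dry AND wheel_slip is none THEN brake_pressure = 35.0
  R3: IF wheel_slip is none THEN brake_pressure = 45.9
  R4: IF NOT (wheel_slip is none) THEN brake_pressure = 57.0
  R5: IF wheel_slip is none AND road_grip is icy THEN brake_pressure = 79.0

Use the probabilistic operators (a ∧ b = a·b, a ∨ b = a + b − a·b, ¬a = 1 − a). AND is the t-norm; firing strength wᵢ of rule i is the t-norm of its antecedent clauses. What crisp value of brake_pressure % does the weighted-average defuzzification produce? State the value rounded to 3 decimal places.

R1 (z=93.0): slight=0.37, ¬dry=1−0.63=0.37; AND[a·b] → w = 0.1369
R2 (z=35.0): dry=0.63, none=0.43; AND[a·b] → w = 0.2709
R3 (z=45.9): none=0.43 → w = 0.4300
R4 (z=57.0): ¬none=1−0.43=0.57 → w = 0.5700
R5 (z=79.0): none=0.43, icy=0.17; AND[a·b] → w = 0.0731
Weighted average = (0.1369·93.0 + 0.2709·35.0 + 0.4300·45.9 + 0.5700·57.0 + 0.0731·79.0) / (0.1369 + 0.2709 + 0.4300 + 0.5700 + 0.0731)
  = 80.2151 / 1.4809 = 54.166

54.166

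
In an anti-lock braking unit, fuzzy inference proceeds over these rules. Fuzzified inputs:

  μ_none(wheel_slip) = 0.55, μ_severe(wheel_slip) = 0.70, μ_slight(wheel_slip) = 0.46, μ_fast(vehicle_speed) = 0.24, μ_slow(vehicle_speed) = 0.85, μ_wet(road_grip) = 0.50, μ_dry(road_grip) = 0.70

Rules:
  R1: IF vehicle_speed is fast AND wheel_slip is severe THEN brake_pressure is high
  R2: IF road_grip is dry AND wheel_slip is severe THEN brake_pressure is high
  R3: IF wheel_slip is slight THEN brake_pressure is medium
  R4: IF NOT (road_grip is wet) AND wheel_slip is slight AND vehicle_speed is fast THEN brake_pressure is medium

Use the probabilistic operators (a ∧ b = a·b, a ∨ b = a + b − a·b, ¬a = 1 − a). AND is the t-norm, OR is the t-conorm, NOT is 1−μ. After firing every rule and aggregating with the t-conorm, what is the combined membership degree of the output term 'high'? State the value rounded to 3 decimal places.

R1: fast=0.24, severe=0.70; AND[a·b] → w = 0.1680
R2: dry=0.70, severe=0.70; AND[a·b] → w = 0.4900
R3: slight=0.46 → w = 0.4600
R4: ¬wet=1−0.50=0.50, slight=0.46, fast=0.24; AND[a·b] → w = 0.0552
Rules with consequent 'high': {R1, R2} → strengths 0.1680, 0.4900
Aggregate via t-conorm [a + b − a·b]: 0.5757

0.576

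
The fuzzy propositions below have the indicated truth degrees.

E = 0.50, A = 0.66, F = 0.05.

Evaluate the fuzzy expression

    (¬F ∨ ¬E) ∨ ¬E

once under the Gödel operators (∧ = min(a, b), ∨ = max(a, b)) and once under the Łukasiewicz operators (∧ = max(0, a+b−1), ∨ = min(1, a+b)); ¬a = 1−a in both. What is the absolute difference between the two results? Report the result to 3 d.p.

0.050

Under Gödel:
  ¬F = 1 − 0.05 = 0.95
  ¬E = 1 − 0.50 = 0.50
  ¬F ∨ ¬E = max(a, b) on (0.95, 0.50) = 0.95
  ¬E = 1 − 0.50 = 0.50
  (¬F ∨ ¬E) ∨ ¬E = max(a, b) on (0.95, 0.50) = 0.95
  → value = 0.9500
Under Łukasiewicz:
  ¬F = 1 − 0.05 = 0.95
  ¬E = 1 − 0.50 = 0.50
  ¬F ∨ ¬E = min(1, a+b) on (0.95, 0.50) = 1.00
  ¬E = 1 − 0.50 = 0.50
  (¬F ∨ ¬E) ∨ ¬E = min(1, a+b) on (1.00, 0.50) = 1.00
  → value = 1.0000
|0.9500 − 1.0000| = 0.050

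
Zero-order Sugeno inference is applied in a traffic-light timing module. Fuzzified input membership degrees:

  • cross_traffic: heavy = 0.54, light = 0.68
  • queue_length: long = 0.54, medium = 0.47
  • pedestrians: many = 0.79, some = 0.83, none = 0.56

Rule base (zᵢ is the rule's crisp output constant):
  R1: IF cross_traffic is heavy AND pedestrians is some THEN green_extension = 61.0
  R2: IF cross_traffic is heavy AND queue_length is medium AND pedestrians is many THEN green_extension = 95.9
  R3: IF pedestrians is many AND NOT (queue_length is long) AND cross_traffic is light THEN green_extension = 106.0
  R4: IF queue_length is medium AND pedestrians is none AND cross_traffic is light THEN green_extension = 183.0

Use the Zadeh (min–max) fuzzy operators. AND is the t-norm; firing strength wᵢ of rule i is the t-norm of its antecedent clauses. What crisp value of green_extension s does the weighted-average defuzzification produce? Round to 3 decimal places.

R1 (z=61.0): heavy=0.54, some=0.83; AND[min(a, b)] → w = 0.54
R2 (z=95.9): heavy=0.54, medium=0.47, many=0.79; AND[min(a, b)] → w = 0.47
R3 (z=106.0): many=0.79, ¬long=1−0.54=0.46, light=0.68; AND[min(a, b)] → w = 0.46
R4 (z=183.0): medium=0.47, none=0.56, light=0.68; AND[min(a, b)] → w = 0.47
Weighted average = (0.54·61.0 + 0.47·95.9 + 0.46·106.0 + 0.47·183.0) / (0.54 + 0.47 + 0.46 + 0.47)
  = 212.7830 / 1.9400 = 109.682

109.682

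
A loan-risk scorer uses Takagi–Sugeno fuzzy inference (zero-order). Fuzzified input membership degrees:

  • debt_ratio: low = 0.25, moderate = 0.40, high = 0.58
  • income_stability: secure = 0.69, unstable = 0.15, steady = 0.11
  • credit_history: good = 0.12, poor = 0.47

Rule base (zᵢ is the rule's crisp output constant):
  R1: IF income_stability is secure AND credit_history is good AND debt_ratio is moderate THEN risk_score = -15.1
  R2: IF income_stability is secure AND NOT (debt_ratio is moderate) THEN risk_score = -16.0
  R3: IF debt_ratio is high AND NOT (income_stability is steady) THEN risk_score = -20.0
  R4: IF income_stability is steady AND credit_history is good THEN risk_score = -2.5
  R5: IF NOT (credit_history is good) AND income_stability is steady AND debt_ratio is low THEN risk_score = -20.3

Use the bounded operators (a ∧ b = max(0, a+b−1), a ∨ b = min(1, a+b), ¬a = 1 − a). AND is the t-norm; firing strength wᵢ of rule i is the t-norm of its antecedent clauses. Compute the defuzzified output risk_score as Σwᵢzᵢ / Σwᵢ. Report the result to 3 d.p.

-18.474

R1 (z=-15.1): secure=0.69, good=0.12, moderate=0.40; AND[max(0, a+b−1)] → w = 0.00
R2 (z=-16.0): secure=0.69, ¬moderate=1−0.40=0.60; AND[max(0, a+b−1)] → w = 0.29
R3 (z=-20.0): high=0.58, ¬steady=1−0.11=0.89; AND[max(0, a+b−1)] → w = 0.47
R4 (z=-2.5): steady=0.11, good=0.12; AND[max(0, a+b−1)] → w = 0.00
R5 (z=-20.3): ¬good=1−0.12=0.88, steady=0.11, low=0.25; AND[max(0, a+b−1)] → w = 0.00
Weighted average = (0.00·-15.1 + 0.29·-16.0 + 0.47·-20.0 + 0.00·-2.5 + 0.00·-20.3) / (0.00 + 0.29 + 0.47 + 0.00 + 0.00)
  = -14.0400 / 0.7600 = -18.474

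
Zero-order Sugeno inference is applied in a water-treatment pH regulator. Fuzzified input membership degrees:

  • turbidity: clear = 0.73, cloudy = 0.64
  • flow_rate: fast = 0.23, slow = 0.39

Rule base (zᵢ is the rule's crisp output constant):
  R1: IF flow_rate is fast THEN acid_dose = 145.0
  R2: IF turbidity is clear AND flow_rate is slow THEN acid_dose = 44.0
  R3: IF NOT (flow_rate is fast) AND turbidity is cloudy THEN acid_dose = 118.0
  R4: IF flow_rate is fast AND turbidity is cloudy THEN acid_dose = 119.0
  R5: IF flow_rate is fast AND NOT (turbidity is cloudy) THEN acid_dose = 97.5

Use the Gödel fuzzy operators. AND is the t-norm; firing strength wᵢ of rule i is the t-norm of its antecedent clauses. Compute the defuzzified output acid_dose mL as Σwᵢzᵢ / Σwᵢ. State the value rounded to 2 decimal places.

R1 (z=145.0): fast=0.23 → w = 0.23
R2 (z=44.0): clear=0.73, slow=0.39; AND[min(a, b)] → w = 0.39
R3 (z=118.0): ¬fast=1−0.23=0.77, cloudy=0.64; AND[min(a, b)] → w = 0.64
R4 (z=119.0): fast=0.23, cloudy=0.64; AND[min(a, b)] → w = 0.23
R5 (z=97.5): fast=0.23, ¬cloudy=1−0.64=0.36; AND[min(a, b)] → w = 0.23
Weighted average = (0.23·145.0 + 0.39·44.0 + 0.64·118.0 + 0.23·119.0 + 0.23·97.5) / (0.23 + 0.39 + 0.64 + 0.23 + 0.23)
  = 175.8250 / 1.7200 = 102.22

102.22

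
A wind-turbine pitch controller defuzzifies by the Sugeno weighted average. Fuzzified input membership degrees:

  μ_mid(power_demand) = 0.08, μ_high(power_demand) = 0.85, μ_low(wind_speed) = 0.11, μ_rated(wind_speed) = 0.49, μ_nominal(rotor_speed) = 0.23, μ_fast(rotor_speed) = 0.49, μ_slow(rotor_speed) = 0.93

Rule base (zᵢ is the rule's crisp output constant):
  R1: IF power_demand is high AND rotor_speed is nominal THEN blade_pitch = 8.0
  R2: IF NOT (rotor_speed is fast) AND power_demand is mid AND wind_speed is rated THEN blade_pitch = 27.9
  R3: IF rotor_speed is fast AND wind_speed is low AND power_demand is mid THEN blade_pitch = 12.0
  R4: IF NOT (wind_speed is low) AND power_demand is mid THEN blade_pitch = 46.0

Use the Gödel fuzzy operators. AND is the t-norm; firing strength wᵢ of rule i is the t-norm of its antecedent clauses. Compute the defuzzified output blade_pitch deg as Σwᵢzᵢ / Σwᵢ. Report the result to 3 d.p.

R1 (z=8.0): high=0.85, nominal=0.23; AND[min(a, b)] → w = 0.23
R2 (z=27.9): ¬fast=1−0.49=0.51, mid=0.08, rated=0.49; AND[min(a, b)] → w = 0.08
R3 (z=12.0): fast=0.49, low=0.11, mid=0.08; AND[min(a, b)] → w = 0.08
R4 (z=46.0): ¬low=1−0.11=0.89, mid=0.08; AND[min(a, b)] → w = 0.08
Weighted average = (0.23·8.0 + 0.08·27.9 + 0.08·12.0 + 0.08·46.0) / (0.23 + 0.08 + 0.08 + 0.08)
  = 8.7120 / 0.4700 = 18.536

18.536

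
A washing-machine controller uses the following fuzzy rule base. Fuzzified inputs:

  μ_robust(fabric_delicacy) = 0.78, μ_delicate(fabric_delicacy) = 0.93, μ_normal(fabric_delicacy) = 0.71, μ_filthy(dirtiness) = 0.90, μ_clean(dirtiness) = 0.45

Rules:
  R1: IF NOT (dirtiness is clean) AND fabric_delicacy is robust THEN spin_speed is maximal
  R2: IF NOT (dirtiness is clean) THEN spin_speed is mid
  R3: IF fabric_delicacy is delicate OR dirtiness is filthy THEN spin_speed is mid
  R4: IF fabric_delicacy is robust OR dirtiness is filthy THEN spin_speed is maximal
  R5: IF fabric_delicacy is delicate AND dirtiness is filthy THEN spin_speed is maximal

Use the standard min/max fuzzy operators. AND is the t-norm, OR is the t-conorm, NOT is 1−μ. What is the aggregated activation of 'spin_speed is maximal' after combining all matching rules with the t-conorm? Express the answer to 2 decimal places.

R1: ¬clean=1−0.45=0.55, robust=0.78; AND[min(a, b)] → w = 0.55
R2: ¬clean=1−0.45=0.55 → w = 0.55
R3: delicate=0.93, filthy=0.90; OR[max(a, b)] → w = 0.93
R4: robust=0.78, filthy=0.90; OR[max(a, b)] → w = 0.90
R5: delicate=0.93, filthy=0.90; AND[min(a, b)] → w = 0.90
Rules with consequent 'maximal': {R1, R4, R5} → strengths 0.55, 0.90, 0.90
Aggregate via t-conorm [max(a, b)]: 0.90

0.90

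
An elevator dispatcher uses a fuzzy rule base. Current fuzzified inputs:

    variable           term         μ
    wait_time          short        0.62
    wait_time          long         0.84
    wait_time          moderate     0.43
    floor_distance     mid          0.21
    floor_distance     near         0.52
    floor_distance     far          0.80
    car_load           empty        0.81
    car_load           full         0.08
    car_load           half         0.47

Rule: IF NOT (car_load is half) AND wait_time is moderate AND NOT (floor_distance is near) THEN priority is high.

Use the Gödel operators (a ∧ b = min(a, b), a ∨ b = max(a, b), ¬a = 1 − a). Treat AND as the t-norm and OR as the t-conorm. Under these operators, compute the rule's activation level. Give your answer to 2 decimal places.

firing strength: ¬half=1−0.47=0.53, moderate=0.43, ¬near=1−0.52=0.48; AND[min(a, b)] → w = 0.43

0.43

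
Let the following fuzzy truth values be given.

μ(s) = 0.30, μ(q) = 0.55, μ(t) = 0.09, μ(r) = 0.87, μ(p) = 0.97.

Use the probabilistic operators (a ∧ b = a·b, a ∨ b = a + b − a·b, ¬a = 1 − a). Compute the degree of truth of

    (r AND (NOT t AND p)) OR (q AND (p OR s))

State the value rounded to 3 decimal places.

0.893

NOT t = 1 − 0.0900 = 0.9100
NOT t AND p = a·b on (0.9100, 0.9700) = 0.8827
r AND (NOT t AND p) = a·b on (0.8700, 0.8827) = 0.7679
p OR s = a + b − a·b on (0.9700, 0.3000) = 0.9790
q AND (p OR s) = a·b on (0.5500, 0.9790) = 0.5385
(r AND (NOT t AND p)) OR (q AND (p OR s)) = a + b − a·b on (0.7679, 0.5385) = 0.8929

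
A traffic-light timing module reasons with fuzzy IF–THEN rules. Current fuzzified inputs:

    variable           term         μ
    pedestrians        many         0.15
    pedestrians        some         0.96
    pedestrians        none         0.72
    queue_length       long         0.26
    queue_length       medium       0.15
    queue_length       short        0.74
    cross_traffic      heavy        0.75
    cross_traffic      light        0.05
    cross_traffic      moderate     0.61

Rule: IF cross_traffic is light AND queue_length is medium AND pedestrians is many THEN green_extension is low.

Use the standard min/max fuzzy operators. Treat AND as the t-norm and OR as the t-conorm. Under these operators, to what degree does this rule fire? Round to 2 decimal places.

0.05

firing strength: light=0.05, medium=0.15, many=0.15; AND[min(a, b)] → w = 0.05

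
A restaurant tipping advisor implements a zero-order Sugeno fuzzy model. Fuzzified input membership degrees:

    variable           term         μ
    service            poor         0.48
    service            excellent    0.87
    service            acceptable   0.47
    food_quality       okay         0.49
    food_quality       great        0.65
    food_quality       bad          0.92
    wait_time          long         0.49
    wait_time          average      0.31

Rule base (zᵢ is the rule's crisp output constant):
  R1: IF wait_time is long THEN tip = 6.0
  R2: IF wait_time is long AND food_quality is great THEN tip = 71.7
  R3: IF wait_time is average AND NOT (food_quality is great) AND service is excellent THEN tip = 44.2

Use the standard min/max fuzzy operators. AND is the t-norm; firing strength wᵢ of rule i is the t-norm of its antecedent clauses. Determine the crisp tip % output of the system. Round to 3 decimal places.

40.136

R1 (z=6.0): long=0.49 → w = 0.49
R2 (z=71.7): long=0.49, great=0.65; AND[min(a, b)] → w = 0.49
R3 (z=44.2): average=0.31, ¬great=1−0.65=0.35, excellent=0.87; AND[min(a, b)] → w = 0.31
Weighted average = (0.49·6.0 + 0.49·71.7 + 0.31·44.2) / (0.49 + 0.49 + 0.31)
  = 51.7750 / 1.2900 = 40.136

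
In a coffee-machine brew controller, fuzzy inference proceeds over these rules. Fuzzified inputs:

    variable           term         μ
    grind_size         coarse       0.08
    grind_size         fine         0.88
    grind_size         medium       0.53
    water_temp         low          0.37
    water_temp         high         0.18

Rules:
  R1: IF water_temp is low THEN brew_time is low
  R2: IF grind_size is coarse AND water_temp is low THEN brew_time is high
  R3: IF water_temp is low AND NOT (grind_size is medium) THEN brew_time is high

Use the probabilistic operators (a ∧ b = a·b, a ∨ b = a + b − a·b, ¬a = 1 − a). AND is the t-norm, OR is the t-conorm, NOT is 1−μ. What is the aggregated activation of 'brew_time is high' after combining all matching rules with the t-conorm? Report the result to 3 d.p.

0.198

R1: low=0.37 → w = 0.3700
R2: coarse=0.08, low=0.37; AND[a·b] → w = 0.0296
R3: low=0.37, ¬medium=1−0.53=0.47; AND[a·b] → w = 0.1739
Rules with consequent 'high': {R2, R3} → strengths 0.0296, 0.1739
Aggregate via t-conorm [a + b − a·b]: 0.1984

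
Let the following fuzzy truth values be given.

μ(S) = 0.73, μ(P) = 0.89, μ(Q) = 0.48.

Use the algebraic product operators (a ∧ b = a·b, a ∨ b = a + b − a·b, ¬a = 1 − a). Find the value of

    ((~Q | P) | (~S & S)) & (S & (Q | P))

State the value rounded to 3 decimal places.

~Q = 1 − 0.4800 = 0.5200
~Q | P = a + b − a·b on (0.5200, 0.8900) = 0.9472
~S = 1 − 0.7300 = 0.2700
~S & S = a·b on (0.2700, 0.7300) = 0.1971
(~Q | P) | (~S & S) = a + b − a·b on (0.9472, 0.1971) = 0.9576
Q | P = a + b − a·b on (0.4800, 0.8900) = 0.9428
S & (Q | P) = a·b on (0.7300, 0.9428) = 0.6882
((~Q | P) | (~S & S)) & (S & (Q | P)) = a·b on (0.9576, 0.6882) = 0.6591

0.659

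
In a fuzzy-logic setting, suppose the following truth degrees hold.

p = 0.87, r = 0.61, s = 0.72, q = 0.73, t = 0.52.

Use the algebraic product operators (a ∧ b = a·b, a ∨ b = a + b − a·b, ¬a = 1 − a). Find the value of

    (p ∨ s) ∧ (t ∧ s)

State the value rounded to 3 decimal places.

0.361

p ∨ s = a + b − a·b on (0.8700, 0.7200) = 0.9636
t ∧ s = a·b on (0.5200, 0.7200) = 0.3744
(p ∨ s) ∧ (t ∧ s) = a·b on (0.9636, 0.3744) = 0.3608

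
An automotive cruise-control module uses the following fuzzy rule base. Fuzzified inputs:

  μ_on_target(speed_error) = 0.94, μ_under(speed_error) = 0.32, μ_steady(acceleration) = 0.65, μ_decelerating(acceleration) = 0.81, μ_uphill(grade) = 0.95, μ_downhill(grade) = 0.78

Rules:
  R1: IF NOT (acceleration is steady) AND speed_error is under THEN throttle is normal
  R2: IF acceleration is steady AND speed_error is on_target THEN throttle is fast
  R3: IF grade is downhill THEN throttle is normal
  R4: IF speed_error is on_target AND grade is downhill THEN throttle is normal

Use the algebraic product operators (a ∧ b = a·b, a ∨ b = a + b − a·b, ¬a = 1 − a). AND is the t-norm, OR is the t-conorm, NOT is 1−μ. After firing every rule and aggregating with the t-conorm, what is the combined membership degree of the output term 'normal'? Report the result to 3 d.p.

R1: ¬steady=1−0.65=0.35, under=0.32; AND[a·b] → w = 0.1120
R2: steady=0.65, on_target=0.94; AND[a·b] → w = 0.6110
R3: downhill=0.78 → w = 0.7800
R4: on_target=0.94, downhill=0.78; AND[a·b] → w = 0.7332
Rules with consequent 'normal': {R1, R3, R4} → strengths 0.1120, 0.7800, 0.7332
Aggregate via t-conorm [a + b − a·b]: 0.9479

0.948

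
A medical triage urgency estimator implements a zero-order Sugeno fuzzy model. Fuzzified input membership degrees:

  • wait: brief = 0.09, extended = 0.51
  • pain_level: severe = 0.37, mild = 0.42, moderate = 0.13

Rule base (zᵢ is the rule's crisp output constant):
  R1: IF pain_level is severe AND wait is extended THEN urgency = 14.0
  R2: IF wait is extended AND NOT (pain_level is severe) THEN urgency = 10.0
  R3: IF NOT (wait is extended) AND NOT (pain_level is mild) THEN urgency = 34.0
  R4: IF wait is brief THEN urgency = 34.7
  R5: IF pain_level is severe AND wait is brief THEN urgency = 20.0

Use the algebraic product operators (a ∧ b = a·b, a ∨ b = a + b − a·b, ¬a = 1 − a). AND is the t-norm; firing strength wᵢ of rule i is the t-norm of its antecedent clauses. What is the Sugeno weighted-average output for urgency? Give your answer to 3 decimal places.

21.043

R1 (z=14.0): severe=0.37, extended=0.51; AND[a·b] → w = 0.1887
R2 (z=10.0): extended=0.51, ¬severe=1−0.37=0.63; AND[a·b] → w = 0.3213
R3 (z=34.0): ¬extended=1−0.51=0.49, ¬mild=1−0.42=0.58; AND[a·b] → w = 0.2842
R4 (z=34.7): brief=0.09 → w = 0.0900
R5 (z=20.0): severe=0.37, brief=0.09; AND[a·b] → w = 0.0333
Weighted average = (0.1887·14.0 + 0.3213·10.0 + 0.2842·34.0 + 0.0900·34.7 + 0.0333·20.0) / (0.1887 + 0.3213 + 0.2842 + 0.0900 + 0.0333)
  = 19.3066 / 0.9175 = 21.043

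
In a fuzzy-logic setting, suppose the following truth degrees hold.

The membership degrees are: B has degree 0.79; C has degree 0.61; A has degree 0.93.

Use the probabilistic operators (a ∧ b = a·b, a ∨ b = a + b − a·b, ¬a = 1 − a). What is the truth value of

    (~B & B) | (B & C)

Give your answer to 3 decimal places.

0.568

~B = 1 − 0.7900 = 0.2100
~B & B = a·b on (0.2100, 0.7900) = 0.1659
B & C = a·b on (0.7900, 0.6100) = 0.4819
(~B & B) | (B & C) = a + b − a·b on (0.1659, 0.4819) = 0.5679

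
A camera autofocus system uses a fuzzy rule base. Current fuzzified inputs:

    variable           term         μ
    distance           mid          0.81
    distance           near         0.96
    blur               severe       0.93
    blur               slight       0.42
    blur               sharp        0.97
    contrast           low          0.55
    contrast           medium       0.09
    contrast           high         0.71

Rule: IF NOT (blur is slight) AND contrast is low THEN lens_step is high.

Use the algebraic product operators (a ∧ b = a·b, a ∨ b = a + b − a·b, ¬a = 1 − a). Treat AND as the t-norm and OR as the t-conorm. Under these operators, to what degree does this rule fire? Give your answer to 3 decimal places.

0.319

firing strength: ¬slight=1−0.42=0.58, low=0.55; AND[a·b] → w = 0.3190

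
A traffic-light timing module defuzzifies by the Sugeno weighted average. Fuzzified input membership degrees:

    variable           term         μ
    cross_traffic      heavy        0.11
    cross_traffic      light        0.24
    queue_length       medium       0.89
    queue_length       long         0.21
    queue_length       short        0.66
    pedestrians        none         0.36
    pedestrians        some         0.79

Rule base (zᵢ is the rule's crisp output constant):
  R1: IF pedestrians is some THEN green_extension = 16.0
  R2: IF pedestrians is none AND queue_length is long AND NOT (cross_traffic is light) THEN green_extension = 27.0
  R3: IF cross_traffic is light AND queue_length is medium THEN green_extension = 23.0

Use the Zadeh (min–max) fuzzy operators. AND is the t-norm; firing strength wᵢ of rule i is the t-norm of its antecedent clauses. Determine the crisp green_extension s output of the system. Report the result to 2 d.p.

19.22

R1 (z=16.0): some=0.79 → w = 0.79
R2 (z=27.0): none=0.36, long=0.21, ¬light=1−0.24=0.76; AND[min(a, b)] → w = 0.21
R3 (z=23.0): light=0.24, medium=0.89; AND[min(a, b)] → w = 0.24
Weighted average = (0.79·16.0 + 0.21·27.0 + 0.24·23.0) / (0.79 + 0.21 + 0.24)
  = 23.8300 / 1.2400 = 19.22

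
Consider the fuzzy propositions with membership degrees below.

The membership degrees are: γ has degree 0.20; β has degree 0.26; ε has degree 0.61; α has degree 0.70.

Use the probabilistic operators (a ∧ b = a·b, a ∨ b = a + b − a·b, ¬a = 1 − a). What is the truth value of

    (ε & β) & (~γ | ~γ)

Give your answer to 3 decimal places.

0.152

ε & β = a·b on (0.6100, 0.2600) = 0.1586
~γ = 1 − 0.2000 = 0.8000
~γ = 1 − 0.2000 = 0.8000
~γ | ~γ = a + b − a·b on (0.8000, 0.8000) = 0.9600
(ε & β) & (~γ | ~γ) = a·b on (0.1586, 0.9600) = 0.1523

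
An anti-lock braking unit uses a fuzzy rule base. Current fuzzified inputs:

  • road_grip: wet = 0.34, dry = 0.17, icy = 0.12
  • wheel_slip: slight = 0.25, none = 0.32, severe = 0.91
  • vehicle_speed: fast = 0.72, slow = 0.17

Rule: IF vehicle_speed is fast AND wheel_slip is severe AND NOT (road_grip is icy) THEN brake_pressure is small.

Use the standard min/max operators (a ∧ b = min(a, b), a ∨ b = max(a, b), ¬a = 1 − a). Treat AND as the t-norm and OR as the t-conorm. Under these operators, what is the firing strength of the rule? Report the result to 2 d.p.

firing strength: fast=0.72, severe=0.91, ¬icy=1−0.12=0.88; AND[min(a, b)] → w = 0.72

0.72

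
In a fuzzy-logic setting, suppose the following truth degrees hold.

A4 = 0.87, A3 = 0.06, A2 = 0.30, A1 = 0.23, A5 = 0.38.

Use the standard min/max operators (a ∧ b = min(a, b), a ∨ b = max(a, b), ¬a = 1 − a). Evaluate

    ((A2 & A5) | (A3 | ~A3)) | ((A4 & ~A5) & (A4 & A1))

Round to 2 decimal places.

A2 & A5 = min(a, b) on (0.30, 0.38) = 0.30
~A3 = 1 − 0.06 = 0.94
A3 | ~A3 = max(a, b) on (0.06, 0.94) = 0.94
(A2 & A5) | (A3 | ~A3) = max(a, b) on (0.30, 0.94) = 0.94
~A5 = 1 − 0.38 = 0.62
A4 & ~A5 = min(a, b) on (0.87, 0.62) = 0.62
A4 & A1 = min(a, b) on (0.87, 0.23) = 0.23
(A4 & ~A5) & (A4 & A1) = min(a, b) on (0.62, 0.23) = 0.23
((A2 & A5) | (A3 | ~A3)) | ((A4 & ~A5) & (A4 & A1)) = max(a, b) on (0.94, 0.23) = 0.94

0.94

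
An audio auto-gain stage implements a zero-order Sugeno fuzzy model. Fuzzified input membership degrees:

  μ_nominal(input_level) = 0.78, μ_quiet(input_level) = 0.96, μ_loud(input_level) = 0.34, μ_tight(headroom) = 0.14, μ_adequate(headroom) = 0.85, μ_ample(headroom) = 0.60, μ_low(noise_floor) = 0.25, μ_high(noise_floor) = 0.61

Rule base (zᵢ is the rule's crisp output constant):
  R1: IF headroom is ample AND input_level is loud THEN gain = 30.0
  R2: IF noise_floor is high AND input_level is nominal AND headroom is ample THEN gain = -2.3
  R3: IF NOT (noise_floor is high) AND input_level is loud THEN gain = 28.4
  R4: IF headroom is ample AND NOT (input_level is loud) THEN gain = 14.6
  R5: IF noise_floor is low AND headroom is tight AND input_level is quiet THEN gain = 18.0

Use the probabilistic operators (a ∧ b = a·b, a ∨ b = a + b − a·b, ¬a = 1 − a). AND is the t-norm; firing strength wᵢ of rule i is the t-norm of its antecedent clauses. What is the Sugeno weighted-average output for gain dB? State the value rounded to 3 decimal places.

14.848

R1 (z=30.0): ample=0.60, loud=0.34; AND[a·b] → w = 0.2040
R2 (z=-2.3): high=0.61, nominal=0.78, ample=0.60; AND[a·b] → w = 0.2855
R3 (z=28.4): ¬high=1−0.61=0.39, loud=0.34; AND[a·b] → w = 0.1326
R4 (z=14.6): ample=0.60, ¬loud=1−0.34=0.66; AND[a·b] → w = 0.3960
R5 (z=18.0): low=0.25, tight=0.14, quiet=0.96; AND[a·b] → w = 0.0336
Weighted average = (0.2040·30.0 + 0.2855·-2.3 + 0.1326·28.4 + 0.3960·14.6 + 0.0336·18.0) / (0.2040 + 0.2855 + 0.1326 + 0.3960 + 0.0336)
  = 15.6156 / 1.0517 = 14.848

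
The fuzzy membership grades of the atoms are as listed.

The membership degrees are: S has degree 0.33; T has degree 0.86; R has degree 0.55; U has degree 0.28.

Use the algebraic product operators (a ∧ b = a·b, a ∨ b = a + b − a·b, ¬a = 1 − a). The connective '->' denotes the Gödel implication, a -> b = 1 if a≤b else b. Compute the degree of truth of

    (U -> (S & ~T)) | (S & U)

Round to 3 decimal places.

~T = 1 − 0.8600 = 0.1400
S & ~T = a·b on (0.3300, 0.1400) = 0.0462
U -> (S & ~T)  [Gödel: 1 if a≤b else b] with a=0.2800, b=0.0462 → 0.0462
S & U = a·b on (0.3300, 0.2800) = 0.0924
(U -> (S & ~T)) | (S & U) = a + b − a·b on (0.0462, 0.0924) = 0.1343

0.134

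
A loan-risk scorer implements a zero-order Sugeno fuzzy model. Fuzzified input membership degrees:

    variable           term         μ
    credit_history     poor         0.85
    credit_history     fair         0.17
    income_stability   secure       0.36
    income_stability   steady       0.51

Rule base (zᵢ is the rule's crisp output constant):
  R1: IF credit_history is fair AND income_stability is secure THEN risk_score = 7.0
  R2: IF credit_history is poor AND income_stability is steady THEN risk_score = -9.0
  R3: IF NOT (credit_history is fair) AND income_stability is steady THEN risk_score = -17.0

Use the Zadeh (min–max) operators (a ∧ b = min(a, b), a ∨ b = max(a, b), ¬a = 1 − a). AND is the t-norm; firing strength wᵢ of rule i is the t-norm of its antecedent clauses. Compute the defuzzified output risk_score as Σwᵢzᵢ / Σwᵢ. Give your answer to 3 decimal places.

R1 (z=7.0): fair=0.17, secure=0.36; AND[min(a, b)] → w = 0.17
R2 (z=-9.0): poor=0.85, steady=0.51; AND[min(a, b)] → w = 0.51
R3 (z=-17.0): ¬fair=1−0.17=0.83, steady=0.51; AND[min(a, b)] → w = 0.51
Weighted average = (0.17·7.0 + 0.51·-9.0 + 0.51·-17.0) / (0.17 + 0.51 + 0.51)
  = -12.0700 / 1.1900 = -10.143

-10.143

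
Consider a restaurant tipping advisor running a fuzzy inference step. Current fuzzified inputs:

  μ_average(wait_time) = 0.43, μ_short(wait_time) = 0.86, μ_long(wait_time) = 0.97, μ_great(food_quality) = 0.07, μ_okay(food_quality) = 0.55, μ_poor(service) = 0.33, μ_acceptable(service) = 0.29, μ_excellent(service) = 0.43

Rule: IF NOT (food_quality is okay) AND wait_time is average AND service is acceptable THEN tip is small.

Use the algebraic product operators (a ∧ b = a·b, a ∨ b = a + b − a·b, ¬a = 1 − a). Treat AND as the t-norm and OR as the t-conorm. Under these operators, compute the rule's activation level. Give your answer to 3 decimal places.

0.056

firing strength: ¬okay=1−0.55=0.45, average=0.43, acceptable=0.29; AND[a·b] → w = 0.0561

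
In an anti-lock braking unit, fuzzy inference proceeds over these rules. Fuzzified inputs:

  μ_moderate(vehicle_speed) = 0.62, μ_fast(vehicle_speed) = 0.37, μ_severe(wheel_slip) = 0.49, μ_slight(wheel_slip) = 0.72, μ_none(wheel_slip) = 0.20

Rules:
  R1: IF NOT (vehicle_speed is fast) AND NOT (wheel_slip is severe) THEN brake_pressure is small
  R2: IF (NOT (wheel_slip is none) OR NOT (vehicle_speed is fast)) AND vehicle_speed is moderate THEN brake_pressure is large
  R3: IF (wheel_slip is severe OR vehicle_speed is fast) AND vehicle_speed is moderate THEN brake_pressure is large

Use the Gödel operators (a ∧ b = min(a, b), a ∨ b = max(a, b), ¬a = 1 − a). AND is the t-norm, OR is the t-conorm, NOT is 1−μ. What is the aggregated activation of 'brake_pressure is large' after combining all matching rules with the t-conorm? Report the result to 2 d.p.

R1: ¬fast=1−0.37=0.63, ¬severe=1−0.49=0.51; AND[min(a, b)] → w = 0.51
R2: (¬none=1−0.20=0.80 OR ¬fast=1−0.37=0.63) = 0.80; AND[min(a, b)] with moderate=0.62 → w = 0.62
R3: (severe=0.49 OR fast=0.37) = 0.49; AND[min(a, b)] with moderate=0.62 → w = 0.49
Rules with consequent 'large': {R2, R3} → strengths 0.62, 0.49
Aggregate via t-conorm [max(a, b)]: 0.62

0.62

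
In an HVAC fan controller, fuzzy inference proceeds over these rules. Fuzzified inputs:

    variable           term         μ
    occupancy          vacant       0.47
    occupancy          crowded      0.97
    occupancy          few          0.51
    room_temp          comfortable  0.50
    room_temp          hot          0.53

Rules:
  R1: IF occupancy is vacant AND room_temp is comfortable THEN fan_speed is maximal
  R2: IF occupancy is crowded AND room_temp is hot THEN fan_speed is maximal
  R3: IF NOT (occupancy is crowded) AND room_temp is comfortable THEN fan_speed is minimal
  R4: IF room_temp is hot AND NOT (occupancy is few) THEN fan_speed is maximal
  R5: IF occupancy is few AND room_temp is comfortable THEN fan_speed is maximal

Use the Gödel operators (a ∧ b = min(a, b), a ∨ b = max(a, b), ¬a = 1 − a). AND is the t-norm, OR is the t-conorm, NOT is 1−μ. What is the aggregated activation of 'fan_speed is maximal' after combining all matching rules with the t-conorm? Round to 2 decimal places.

0.53

R1: vacant=0.47, comfortable=0.50; AND[min(a, b)] → w = 0.47
R2: crowded=0.97, hot=0.53; AND[min(a, b)] → w = 0.53
R3: ¬crowded=1−0.97=0.03, comfortable=0.50; AND[min(a, b)] → w = 0.03
R4: hot=0.53, ¬few=1−0.51=0.49; AND[min(a, b)] → w = 0.49
R5: few=0.51, comfortable=0.50; AND[min(a, b)] → w = 0.50
Rules with consequent 'maximal': {R1, R2, R4, R5} → strengths 0.47, 0.53, 0.49, 0.50
Aggregate via t-conorm [max(a, b)]: 0.53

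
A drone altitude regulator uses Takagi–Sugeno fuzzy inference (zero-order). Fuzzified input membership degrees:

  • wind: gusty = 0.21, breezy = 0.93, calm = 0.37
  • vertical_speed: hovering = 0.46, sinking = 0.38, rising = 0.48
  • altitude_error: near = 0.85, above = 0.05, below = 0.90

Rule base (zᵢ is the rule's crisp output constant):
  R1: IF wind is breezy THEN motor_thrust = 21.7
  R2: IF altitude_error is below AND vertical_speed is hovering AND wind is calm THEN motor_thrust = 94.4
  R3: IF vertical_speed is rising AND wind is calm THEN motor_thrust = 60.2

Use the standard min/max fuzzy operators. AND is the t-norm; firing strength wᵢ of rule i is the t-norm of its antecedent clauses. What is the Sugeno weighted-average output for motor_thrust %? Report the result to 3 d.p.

46.337

R1 (z=21.7): breezy=0.93 → w = 0.93
R2 (z=94.4): below=0.90, hovering=0.46, calm=0.37; AND[min(a, b)] → w = 0.37
R3 (z=60.2): rising=0.48, calm=0.37; AND[min(a, b)] → w = 0.37
Weighted average = (0.93·21.7 + 0.37·94.4 + 0.37·60.2) / (0.93 + 0.37 + 0.37)
  = 77.3830 / 1.6700 = 46.337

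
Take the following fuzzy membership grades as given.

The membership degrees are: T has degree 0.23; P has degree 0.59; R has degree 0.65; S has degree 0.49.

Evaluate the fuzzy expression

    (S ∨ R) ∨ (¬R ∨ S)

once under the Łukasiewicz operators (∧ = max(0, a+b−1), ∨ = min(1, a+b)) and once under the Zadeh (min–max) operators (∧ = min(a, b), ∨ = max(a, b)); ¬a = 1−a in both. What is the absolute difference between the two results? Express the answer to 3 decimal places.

0.350

Under Łukasiewicz:
  S ∨ R = min(1, a+b) on (0.49, 0.65) = 1.00
  ¬R = 1 − 0.65 = 0.35
  ¬R ∨ S = min(1, a+b) on (0.35, 0.49) = 0.84
  (S ∨ R) ∨ (¬R ∨ S) = min(1, a+b) on (1.00, 0.84) = 1.00
  → value = 1.0000
Under Zadeh (min–max):
  S ∨ R = max(a, b) on (0.49, 0.65) = 0.65
  ¬R = 1 − 0.65 = 0.35
  ¬R ∨ S = max(a, b) on (0.35, 0.49) = 0.49
  (S ∨ R) ∨ (¬R ∨ S) = max(a, b) on (0.65, 0.49) = 0.65
  → value = 0.6500
|1.0000 − 0.6500| = 0.350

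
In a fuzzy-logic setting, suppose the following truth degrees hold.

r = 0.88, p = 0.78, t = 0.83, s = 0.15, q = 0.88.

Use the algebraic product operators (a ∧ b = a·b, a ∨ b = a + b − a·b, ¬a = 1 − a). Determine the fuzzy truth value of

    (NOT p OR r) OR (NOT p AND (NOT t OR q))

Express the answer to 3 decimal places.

0.925

NOT p = 1 − 0.7800 = 0.2200
NOT p OR r = a + b − a·b on (0.2200, 0.8800) = 0.9064
NOT p = 1 − 0.7800 = 0.2200
NOT t = 1 − 0.8300 = 0.1700
NOT t OR q = a + b − a·b on (0.1700, 0.8800) = 0.9004
NOT p AND (NOT t OR q) = a·b on (0.2200, 0.9004) = 0.1981
(NOT p OR r) OR (NOT p AND (NOT t OR q)) = a + b − a·b on (0.9064, 0.1981) = 0.9249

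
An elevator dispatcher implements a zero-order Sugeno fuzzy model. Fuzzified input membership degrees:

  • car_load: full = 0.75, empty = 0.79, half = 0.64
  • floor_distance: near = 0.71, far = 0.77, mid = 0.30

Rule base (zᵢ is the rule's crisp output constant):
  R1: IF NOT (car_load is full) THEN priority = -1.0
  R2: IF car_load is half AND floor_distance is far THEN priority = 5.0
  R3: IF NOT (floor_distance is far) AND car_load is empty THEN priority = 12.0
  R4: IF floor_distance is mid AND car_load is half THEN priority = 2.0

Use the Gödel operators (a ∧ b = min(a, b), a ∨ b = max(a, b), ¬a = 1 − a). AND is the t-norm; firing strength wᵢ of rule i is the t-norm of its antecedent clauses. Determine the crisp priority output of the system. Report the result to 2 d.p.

R1 (z=-1.0): ¬full=1−0.75=0.25 → w = 0.25
R2 (z=5.0): half=0.64, far=0.77; AND[min(a, b)] → w = 0.64
R3 (z=12.0): ¬far=1−0.77=0.23, empty=0.79; AND[min(a, b)] → w = 0.23
R4 (z=2.0): mid=0.30, half=0.64; AND[min(a, b)] → w = 0.30
Weighted average = (0.25·-1.0 + 0.64·5.0 + 0.23·12.0 + 0.30·2.0) / (0.25 + 0.64 + 0.23 + 0.30)
  = 6.3100 / 1.4200 = 4.44

4.44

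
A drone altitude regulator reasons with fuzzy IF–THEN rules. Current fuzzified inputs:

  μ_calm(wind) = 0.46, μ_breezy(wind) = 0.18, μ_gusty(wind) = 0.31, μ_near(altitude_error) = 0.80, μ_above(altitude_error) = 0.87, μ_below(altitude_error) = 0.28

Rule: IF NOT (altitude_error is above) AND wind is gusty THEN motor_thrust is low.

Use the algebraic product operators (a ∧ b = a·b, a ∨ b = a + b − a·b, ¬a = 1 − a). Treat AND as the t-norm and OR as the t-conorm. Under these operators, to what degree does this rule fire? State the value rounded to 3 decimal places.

firing strength: ¬above=1−0.87=0.13, gusty=0.31; AND[a·b] → w = 0.0403

0.040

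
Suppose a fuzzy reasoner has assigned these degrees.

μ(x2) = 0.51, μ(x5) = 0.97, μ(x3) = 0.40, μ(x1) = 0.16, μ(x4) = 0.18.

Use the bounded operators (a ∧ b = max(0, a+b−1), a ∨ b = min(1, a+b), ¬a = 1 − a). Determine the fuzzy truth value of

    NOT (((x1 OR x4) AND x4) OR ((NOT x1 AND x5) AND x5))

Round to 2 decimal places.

0.22

x1 OR x4 = min(1, a+b) on (0.16, 0.18) = 0.34
(x1 OR x4) AND x4 = max(0, a+b−1) on (0.34, 0.18) = 0.00
NOT x1 = 1 − 0.16 = 0.84
NOT x1 AND x5 = max(0, a+b−1) on (0.84, 0.97) = 0.81
(NOT x1 AND x5) AND x5 = max(0, a+b−1) on (0.81, 0.97) = 0.78
((x1 OR x4) AND x4) OR ((NOT x1 AND x5) AND x5) = min(1, a+b) on (0.00, 0.78) = 0.78
NOT (((x1 OR x4) AND x4) OR ((NOT x1 AND x5) AND x5)) = 1 − 0.78 = 0.22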